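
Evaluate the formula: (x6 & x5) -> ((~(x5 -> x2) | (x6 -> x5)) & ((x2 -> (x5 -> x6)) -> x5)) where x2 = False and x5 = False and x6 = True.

Substituting x2=False, x5=False, x6=True:
x6 & x5 = True & False = False
x5 -> x2 = False -> False = True
~(x5 -> x2) = ~True = False
x6 -> x5 = True -> False = False
~(x5 -> x2) | (x6 -> x5) = False | False = False
x5 -> x6 = False -> True = True
x2 -> (x5 -> x6) = False -> True = True
(x2 -> (x5 -> x6)) -> x5 = True -> False = False
(~(x5 -> x2) | (x6 -> x5)) & ((x2 -> (x5 -> x6)) -> x5) = False & False = False
(x6 & x5) -> ((~(x5 -> x2) | (x6 -> x5)) & ((x2 -> (x5 -> x6)) -> x5)) = False -> False = True

True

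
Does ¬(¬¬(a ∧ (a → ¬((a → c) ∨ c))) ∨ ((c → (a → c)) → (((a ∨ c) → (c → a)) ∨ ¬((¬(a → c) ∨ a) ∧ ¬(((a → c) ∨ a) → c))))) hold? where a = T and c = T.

a → c = T → T = T
(a → c) ∨ c = T ∨ T = T
¬((a → c) ∨ c) = ¬T = F
a → ¬((a → c) ∨ c) = T → F = F
a ∧ (a → ¬((a → c) ∨ c)) = T ∧ F = F
¬(a ∧ (a → ¬((a → c) ∨ c))) = ¬F = T
¬¬(a ∧ (a → ¬((a → c) ∨ c))) = ¬T = F
a → c = T → T = T
c → (a → c) = T → T = T
a ∨ c = T ∨ T = T
c → a = T → T = T
(a ∨ c) → (c → a) = T → T = T
a → c = T → T = T
¬(a → c) = ¬T = F
¬(a → c) ∨ a = F ∨ T = T
a → c = T → T = T
(a → c) ∨ a = T ∨ T = T
((a → c) ∨ a) → c = T → T = T
¬(((a → c) ∨ a) → c) = ¬T = F
(¬(a → c) ∨ a) ∧ ¬(((a → c) ∨ a) → c) = T ∧ F = F
¬((¬(a → c) ∨ a) ∧ ¬(((a → c) ∨ a) → c)) = ¬F = T
((a ∨ c) → (c → a)) ∨ ¬((¬(a → c) ∨ a) ∧ ¬(((a → c) ∨ a) → c)) = T ∨ T = T
(c → (a → c)) → (((a ∨ c) → (c → a)) ∨ ¬((¬(a → c) ∨ a) ∧ ¬(((a → c) ∨ a) → c))) = T → T = T
¬¬(a ∧ (a → ¬((a → c) ∨ c))) ∨ ((c → (a → c)) → (((a ∨ c) → (c → a)) ∨ ¬((¬(a → c) ∨ a) ∧ ¬(((a → c) ∨ a) → c)))) = F ∨ T = T
¬(¬¬(a ∧ (a → ¬((a → c) ∨ c))) ∨ ((c → (a → c)) → (((a ∨ c) → (c → a)) ∨ ¬((¬(a → c) ∨ a) ∧ ¬(((a → c) ∨ a) → c))))) = ¬T = F

F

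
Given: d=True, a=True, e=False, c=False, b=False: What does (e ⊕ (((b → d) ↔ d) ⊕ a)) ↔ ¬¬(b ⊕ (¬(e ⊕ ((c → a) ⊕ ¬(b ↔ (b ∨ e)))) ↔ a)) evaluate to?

True

Substituting d=True, a=True, e=False, c=False, b=False:
b → d = False → True = True
(b → d) ↔ d = True ↔ True = True
((b → d) ↔ d) ⊕ a = True ⊕ True = False
e ⊕ (((b → d) ↔ d) ⊕ a) = False ⊕ False = False
c → a = False → True = True
b ∨ e = False ∨ False = False
b ↔ (b ∨ e) = False ↔ False = True
¬(b ↔ (b ∨ e)) = ¬True = False
(c → a) ⊕ ¬(b ↔ (b ∨ e)) = True ⊕ False = True
e ⊕ ((c → a) ⊕ ¬(b ↔ (b ∨ e))) = False ⊕ True = True
¬(e ⊕ ((c → a) ⊕ ¬(b ↔ (b ∨ e)))) = ¬True = False
¬(e ⊕ ((c → a) ⊕ ¬(b ↔ (b ∨ e)))) ↔ a = False ↔ True = False
b ⊕ (¬(e ⊕ ((c → a) ⊕ ¬(b ↔ (b ∨ e)))) ↔ a) = False ⊕ False = False
¬(b ⊕ (¬(e ⊕ ((c → a) ⊕ ¬(b ↔ (b ∨ e)))) ↔ a)) = ¬False = True
¬¬(b ⊕ (¬(e ⊕ ((c → a) ⊕ ¬(b ↔ (b ∨ e)))) ↔ a)) = ¬True = False
(e ⊕ (((b → d) ↔ d) ⊕ a)) ↔ ¬¬(b ⊕ (¬(e ⊕ ((c → a) ⊕ ¬(b ↔ (b ∨ e)))) ↔ a)) = False ↔ False = True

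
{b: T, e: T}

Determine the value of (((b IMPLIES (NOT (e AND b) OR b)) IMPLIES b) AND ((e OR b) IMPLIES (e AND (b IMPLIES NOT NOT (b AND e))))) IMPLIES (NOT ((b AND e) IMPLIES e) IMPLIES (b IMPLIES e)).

e AND b = T AND T = T
NOT (e AND b) = NOT T = F
NOT (e AND b) OR b = F OR T = T
b IMPLIES (NOT (e AND b) OR b) = T IMPLIES T = T
(b IMPLIES (NOT (e AND b) OR b)) IMPLIES b = T IMPLIES T = T
e OR b = T OR T = T
b AND e = T AND T = T
NOT (b AND e) = NOT T = F
NOT NOT (b AND e) = NOT F = T
b IMPLIES NOT NOT (b AND e) = T IMPLIES T = T
e AND (b IMPLIES NOT NOT (b AND e)) = T AND T = T
(e OR b) IMPLIES (e AND (b IMPLIES NOT NOT (b AND e))) = T IMPLIES T = T
((b IMPLIES (NOT (e AND b) OR b)) IMPLIES b) AND ((e OR b) IMPLIES (e AND (b IMPLIES NOT NOT (b AND e)))) = T AND T = T
b AND e = T AND T = T
(b AND e) IMPLIES e = T IMPLIES T = T
NOT ((b AND e) IMPLIES e) = NOT T = F
b IMPLIES e = T IMPLIES T = T
NOT ((b AND e) IMPLIES e) IMPLIES (b IMPLIES e) = F IMPLIES T = T
(((b IMPLIES (NOT (e AND b) OR b)) IMPLIES b) AND ((e OR b) IMPLIES (e AND (b IMPLIES NOT NOT (b AND e))))) IMPLIES (NOT ((b AND e) IMPLIES e) IMPLIES (b IMPLIES e)) = T IMPLIES T = T

T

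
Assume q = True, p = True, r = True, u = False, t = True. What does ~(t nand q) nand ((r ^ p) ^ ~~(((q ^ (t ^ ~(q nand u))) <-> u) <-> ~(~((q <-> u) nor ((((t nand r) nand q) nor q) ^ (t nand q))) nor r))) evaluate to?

False

t nand q = True nand True = False
~(t nand q) = ~False = True
r ^ p = True ^ True = False
q nand u = True nand False = True
~(q nand u) = ~True = False
t ^ ~(q nand u) = True ^ False = True
q ^ (t ^ ~(q nand u)) = True ^ True = False
(q ^ (t ^ ~(q nand u))) <-> u = False <-> False = True
q <-> u = True <-> False = False
t nand r = True nand True = False
(t nand r) nand q = False nand True = True
((t nand r) nand q) nor q = True nor True = False
t nand q = True nand True = False
(((t nand r) nand q) nor q) ^ (t nand q) = False ^ False = False
(q <-> u) nor ((((t nand r) nand q) nor q) ^ (t nand q)) = False nor False = True
~((q <-> u) nor ((((t nand r) nand q) nor q) ^ (t nand q))) = ~True = False
~((q <-> u) nor ((((t nand r) nand q) nor q) ^ (t nand q))) nor r = False nor True = False
~(~((q <-> u) nor ((((t nand r) nand q) nor q) ^ (t nand q))) nor r) = ~False = True
((q ^ (t ^ ~(q nand u))) <-> u) <-> ~(~((q <-> u) nor ((((t nand r) nand q) nor q) ^ (t nand q))) nor r) = True <-> True = True
~(((q ^ (t ^ ~(q nand u))) <-> u) <-> ~(~((q <-> u) nor ((((t nand r) nand q) nor q) ^ (t nand q))) nor r)) = ~True = False
~~(((q ^ (t ^ ~(q nand u))) <-> u) <-> ~(~((q <-> u) nor ((((t nand r) nand q) nor q) ^ (t nand q))) nor r)) = ~False = True
(r ^ p) ^ ~~(((q ^ (t ^ ~(q nand u))) <-> u) <-> ~(~((q <-> u) nor ((((t nand r) nand q) nor q) ^ (t nand q))) nor r)) = False ^ True = True
~(t nand q) nand ((r ^ p) ^ ~~(((q ^ (t ^ ~(q nand u))) <-> u) <-> ~(~((q <-> u) nor ((((t nand r) nand q) nor q) ^ (t nand q))) nor r))) = True nand True = False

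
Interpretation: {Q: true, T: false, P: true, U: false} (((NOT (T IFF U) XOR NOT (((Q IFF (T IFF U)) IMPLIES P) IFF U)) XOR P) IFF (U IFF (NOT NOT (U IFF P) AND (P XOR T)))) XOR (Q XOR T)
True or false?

true

T IFF U = false IFF false = true
NOT (T IFF U) = NOT true = false
T IFF U = false IFF false = true
Q IFF (T IFF U) = true IFF true = true
(Q IFF (T IFF U)) IMPLIES P = true IMPLIES true = true
((Q IFF (T IFF U)) IMPLIES P) IFF U = true IFF false = false
NOT (((Q IFF (T IFF U)) IMPLIES P) IFF U) = NOT false = true
NOT (T IFF U) XOR NOT (((Q IFF (T IFF U)) IMPLIES P) IFF U) = false XOR true = true
(NOT (T IFF U) XOR NOT (((Q IFF (T IFF U)) IMPLIES P) IFF U)) XOR P = true XOR true = false
U IFF P = false IFF true = false
NOT (U IFF P) = NOT false = true
NOT NOT (U IFF P) = NOT true = false
P XOR T = true XOR false = true
NOT NOT (U IFF P) AND (P XOR T) = false AND true = false
U IFF (NOT NOT (U IFF P) AND (P XOR T)) = false IFF false = true
((NOT (T IFF U) XOR NOT (((Q IFF (T IFF U)) IMPLIES P) IFF U)) XOR P) IFF (U IFF (NOT NOT (U IFF P) AND (P XOR T))) = false IFF true = false
Q XOR T = true XOR false = true
(((NOT (T IFF U) XOR NOT (((Q IFF (T IFF U)) IMPLIES P) IFF U)) XOR P) IFF (U IFF (NOT NOT (U IFF P) AND (P XOR T)))) XOR (Q XOR T) = false XOR true = true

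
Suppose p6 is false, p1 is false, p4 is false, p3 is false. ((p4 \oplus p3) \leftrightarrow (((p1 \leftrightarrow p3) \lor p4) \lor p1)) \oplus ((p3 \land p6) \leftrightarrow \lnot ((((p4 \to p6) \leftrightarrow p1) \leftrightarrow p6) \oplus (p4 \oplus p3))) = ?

p4 \oplus p3 = F \oplus F = F
p1 \leftrightarrow p3 = F \leftrightarrow F = T
(p1 \leftrightarrow p3) \lor p4 = T \lor F = T
((p1 \leftrightarrow p3) \lor p4) \lor p1 = T \lor F = T
(p4 \oplus p3) \leftrightarrow (((p1 \leftrightarrow p3) \lor p4) \lor p1) = F \leftrightarrow T = F
p3 \land p6 = F \land F = F
p4 \to p6 = F \to F = T
(p4 \to p6) \leftrightarrow p1 = T \leftrightarrow F = F
((p4 \to p6) \leftrightarrow p1) \leftrightarrow p6 = F \leftrightarrow F = T
p4 \oplus p3 = F \oplus F = F
(((p4 \to p6) \leftrightarrow p1) \leftrightarrow p6) \oplus (p4 \oplus p3) = T \oplus F = T
\lnot ((((p4 \to p6) \leftrightarrow p1) \leftrightarrow p6) \oplus (p4 \oplus p3)) = \lnot T = F
(p3 \land p6) \leftrightarrow \lnot ((((p4 \to p6) \leftrightarrow p1) \leftrightarrow p6) \oplus (p4 \oplus p3)) = F \leftrightarrow F = T
((p4 \oplus p3) \leftrightarrow (((p1 \leftrightarrow p3) \lor p4) \lor p1)) \oplus ((p3 \land p6) \leftrightarrow \lnot ((((p4 \to p6) \leftrightarrow p1) \leftrightarrow p6) \oplus (p4 \oplus p3))) = F \oplus T = T

T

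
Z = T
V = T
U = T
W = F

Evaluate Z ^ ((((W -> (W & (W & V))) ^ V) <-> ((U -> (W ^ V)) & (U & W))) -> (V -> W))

Substituting Z=T, V=T, U=T, W=F:
W & V = F & T = F
W & (W & V) = F & F = F
W -> (W & (W & V)) = F -> F = T
(W -> (W & (W & V))) ^ V = T ^ T = F
W ^ V = F ^ T = T
U -> (W ^ V) = T -> T = T
U & W = T & F = F
(U -> (W ^ V)) & (U & W) = T & F = F
((W -> (W & (W & V))) ^ V) <-> ((U -> (W ^ V)) & (U & W)) = F <-> F = T
V -> W = T -> F = F
(((W -> (W & (W & V))) ^ V) <-> ((U -> (W ^ V)) & (U & W))) -> (V -> W) = T -> F = F
Z ^ ((((W -> (W & (W & V))) ^ V) <-> ((U -> (W ^ V)) & (U & W))) -> (V -> W)) = T ^ F = T

T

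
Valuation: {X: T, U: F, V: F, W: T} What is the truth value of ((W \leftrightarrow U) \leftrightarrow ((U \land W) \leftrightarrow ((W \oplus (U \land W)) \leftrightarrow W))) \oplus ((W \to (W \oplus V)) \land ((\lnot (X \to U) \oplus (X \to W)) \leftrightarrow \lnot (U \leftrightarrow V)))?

F

W \leftrightarrow U = T \leftrightarrow F = F
U \land W = F \land T = F
U \land W = F \land T = F
W \oplus (U \land W) = T \oplus F = T
(W \oplus (U \land W)) \leftrightarrow W = T \leftrightarrow T = T
(U \land W) \leftrightarrow ((W \oplus (U \land W)) \leftrightarrow W) = F \leftrightarrow T = F
(W \leftrightarrow U) \leftrightarrow ((U \land W) \leftrightarrow ((W \oplus (U \land W)) \leftrightarrow W)) = F \leftrightarrow F = T
W \oplus V = T \oplus F = T
W \to (W \oplus V) = T \to T = T
X \to U = T \to F = F
\lnot (X \to U) = \lnot F = T
X \to W = T \to T = T
\lnot (X \to U) \oplus (X \to W) = T \oplus T = F
U \leftrightarrow V = F \leftrightarrow F = T
\lnot (U \leftrightarrow V) = \lnot T = F
(\lnot (X \to U) \oplus (X \to W)) \leftrightarrow \lnot (U \leftrightarrow V) = F \leftrightarrow F = T
(W \to (W \oplus V)) \land ((\lnot (X \to U) \oplus (X \to W)) \leftrightarrow \lnot (U \leftrightarrow V)) = T \land T = T
((W \leftrightarrow U) \leftrightarrow ((U \land W) \leftrightarrow ((W \oplus (U \land W)) \leftrightarrow W))) \oplus ((W \to (W \oplus V)) \land ((\lnot (X \to U) \oplus (X \to W)) \leftrightarrow \lnot (U \leftrightarrow V))) = T \oplus T = F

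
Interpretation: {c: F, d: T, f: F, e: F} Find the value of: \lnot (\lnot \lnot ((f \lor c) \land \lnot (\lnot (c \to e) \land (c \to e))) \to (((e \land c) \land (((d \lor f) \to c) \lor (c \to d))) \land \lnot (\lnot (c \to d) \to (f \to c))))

f \lor c = F \lor F = F
c \to e = F \to F = T
\lnot (c \to e) = \lnot T = F
c \to e = F \to F = T
\lnot (c \to e) \land (c \to e) = F \land T = F
\lnot (\lnot (c \to e) \land (c \to e)) = \lnot F = T
(f \lor c) \land \lnot (\lnot (c \to e) \land (c \to e)) = F \land T = F
\lnot ((f \lor c) \land \lnot (\lnot (c \to e) \land (c \to e))) = \lnot F = T
\lnot \lnot ((f \lor c) \land \lnot (\lnot (c \to e) \land (c \to e))) = \lnot T = F
e \land c = F \land F = F
d \lor f = T \lor F = T
(d \lor f) \to c = T \to F = F
c \to d = F \to T = T
((d \lor f) \to c) \lor (c \to d) = F \lor T = T
(e \land c) \land (((d \lor f) \to c) \lor (c \to d)) = F \land T = F
c \to d = F \to T = T
\lnot (c \to d) = \lnot T = F
f \to c = F \to F = T
\lnot (c \to d) \to (f \to c) = F \to T = T
\lnot (\lnot (c \to d) \to (f \to c)) = \lnot T = F
((e \land c) \land (((d \lor f) \to c) \lor (c \to d))) \land \lnot (\lnot (c \to d) \to (f \to c)) = F \land F = F
\lnot \lnot ((f \lor c) \land \lnot (\lnot (c \to e) \land (c \to e))) \to (((e \land c) \land (((d \lor f) \to c) \lor (c \to d))) \land \lnot (\lnot (c \to d) \to (f \to c))) = F \to F = T
\lnot (\lnot \lnot ((f \lor c) \land \lnot (\lnot (c \to e) \land (c \to e))) \to (((e \land c) \land (((d \lor f) \to c) \lor (c \to d))) \land \lnot (\lnot (c \to d) \to (f \to c)))) = \lnot T = F

F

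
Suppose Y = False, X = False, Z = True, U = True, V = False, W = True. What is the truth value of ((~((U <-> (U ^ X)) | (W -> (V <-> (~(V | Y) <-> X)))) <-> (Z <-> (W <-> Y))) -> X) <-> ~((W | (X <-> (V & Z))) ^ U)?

False

U ^ X = True ^ False = True
U <-> (U ^ X) = True <-> True = True
V | Y = False | False = False
~(V | Y) = ~False = True
~(V | Y) <-> X = True <-> False = False
V <-> (~(V | Y) <-> X) = False <-> False = True
W -> (V <-> (~(V | Y) <-> X)) = True -> True = True
(U <-> (U ^ X)) | (W -> (V <-> (~(V | Y) <-> X))) = True | True = True
~((U <-> (U ^ X)) | (W -> (V <-> (~(V | Y) <-> X)))) = ~True = False
W <-> Y = True <-> False = False
Z <-> (W <-> Y) = True <-> False = False
~((U <-> (U ^ X)) | (W -> (V <-> (~(V | Y) <-> X)))) <-> (Z <-> (W <-> Y)) = False <-> False = True
(~((U <-> (U ^ X)) | (W -> (V <-> (~(V | Y) <-> X)))) <-> (Z <-> (W <-> Y))) -> X = True -> False = False
V & Z = False & True = False
X <-> (V & Z) = False <-> False = True
W | (X <-> (V & Z)) = True | True = True
(W | (X <-> (V & Z))) ^ U = True ^ True = False
~((W | (X <-> (V & Z))) ^ U) = ~False = True
((~((U <-> (U ^ X)) | (W -> (V <-> (~(V | Y) <-> X)))) <-> (Z <-> (W <-> Y))) -> X) <-> ~((W | (X <-> (V & Z))) ^ U) = False <-> True = False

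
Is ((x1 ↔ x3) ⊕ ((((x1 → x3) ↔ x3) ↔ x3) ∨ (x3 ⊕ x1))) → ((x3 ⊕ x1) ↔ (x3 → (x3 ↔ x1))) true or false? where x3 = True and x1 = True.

True

x1 ↔ x3 = True ↔ True = True
x1 → x3 = True → True = True
(x1 → x3) ↔ x3 = True ↔ True = True
((x1 → x3) ↔ x3) ↔ x3 = True ↔ True = True
x3 ⊕ x1 = True ⊕ True = False
(((x1 → x3) ↔ x3) ↔ x3) ∨ (x3 ⊕ x1) = True ∨ False = True
(x1 ↔ x3) ⊕ ((((x1 → x3) ↔ x3) ↔ x3) ∨ (x3 ⊕ x1)) = True ⊕ True = False
x3 ⊕ x1 = True ⊕ True = False
x3 ↔ x1 = True ↔ True = True
x3 → (x3 ↔ x1) = True → True = True
(x3 ⊕ x1) ↔ (x3 → (x3 ↔ x1)) = False ↔ True = False
((x1 ↔ x3) ⊕ ((((x1 → x3) ↔ x3) ↔ x3) ∨ (x3 ⊕ x1))) → ((x3 ⊕ x1) ↔ (x3 → (x3 ↔ x1))) = False → False = True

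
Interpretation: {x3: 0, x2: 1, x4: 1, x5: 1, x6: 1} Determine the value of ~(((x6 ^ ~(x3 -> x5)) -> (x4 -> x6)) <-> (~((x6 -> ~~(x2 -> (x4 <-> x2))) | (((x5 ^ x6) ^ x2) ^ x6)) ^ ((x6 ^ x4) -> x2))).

x3 -> x5 = 0 -> 1 = 1
~(x3 -> x5) = ~1 = 0
x6 ^ ~(x3 -> x5) = 1 ^ 0 = 1
x4 -> x6 = 1 -> 1 = 1
(x6 ^ ~(x3 -> x5)) -> (x4 -> x6) = 1 -> 1 = 1
x4 <-> x2 = 1 <-> 1 = 1
x2 -> (x4 <-> x2) = 1 -> 1 = 1
~(x2 -> (x4 <-> x2)) = ~1 = 0
~~(x2 -> (x4 <-> x2)) = ~0 = 1
x6 -> ~~(x2 -> (x4 <-> x2)) = 1 -> 1 = 1
x5 ^ x6 = 1 ^ 1 = 0
(x5 ^ x6) ^ x2 = 0 ^ 1 = 1
((x5 ^ x6) ^ x2) ^ x6 = 1 ^ 1 = 0
(x6 -> ~~(x2 -> (x4 <-> x2))) | (((x5 ^ x6) ^ x2) ^ x6) = 1 | 0 = 1
~((x6 -> ~~(x2 -> (x4 <-> x2))) | (((x5 ^ x6) ^ x2) ^ x6)) = ~1 = 0
x6 ^ x4 = 1 ^ 1 = 0
(x6 ^ x4) -> x2 = 0 -> 1 = 1
~((x6 -> ~~(x2 -> (x4 <-> x2))) | (((x5 ^ x6) ^ x2) ^ x6)) ^ ((x6 ^ x4) -> x2) = 0 ^ 1 = 1
((x6 ^ ~(x3 -> x5)) -> (x4 -> x6)) <-> (~((x6 -> ~~(x2 -> (x4 <-> x2))) | (((x5 ^ x6) ^ x2) ^ x6)) ^ ((x6 ^ x4) -> x2)) = 1 <-> 1 = 1
~(((x6 ^ ~(x3 -> x5)) -> (x4 -> x6)) <-> (~((x6 -> ~~(x2 -> (x4 <-> x2))) | (((x5 ^ x6) ^ x2) ^ x6)) ^ ((x6 ^ x4) -> x2))) = ~1 = 0

0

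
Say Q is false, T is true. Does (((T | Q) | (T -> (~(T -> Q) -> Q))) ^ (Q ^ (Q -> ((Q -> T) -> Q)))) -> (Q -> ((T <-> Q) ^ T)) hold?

1

T | Q = 1 | 0 = 1
T -> Q = 1 -> 0 = 0
~(T -> Q) = ~0 = 1
~(T -> Q) -> Q = 1 -> 0 = 0
T -> (~(T -> Q) -> Q) = 1 -> 0 = 0
(T | Q) | (T -> (~(T -> Q) -> Q)) = 1 | 0 = 1
Q -> T = 0 -> 1 = 1
(Q -> T) -> Q = 1 -> 0 = 0
Q -> ((Q -> T) -> Q) = 0 -> 0 = 1
Q ^ (Q -> ((Q -> T) -> Q)) = 0 ^ 1 = 1
((T | Q) | (T -> (~(T -> Q) -> Q))) ^ (Q ^ (Q -> ((Q -> T) -> Q))) = 1 ^ 1 = 0
T <-> Q = 1 <-> 0 = 0
(T <-> Q) ^ T = 0 ^ 1 = 1
Q -> ((T <-> Q) ^ T) = 0 -> 1 = 1
(((T | Q) | (T -> (~(T -> Q) -> Q))) ^ (Q ^ (Q -> ((Q -> T) -> Q)))) -> (Q -> ((T <-> Q) ^ T)) = 0 -> 1 = 1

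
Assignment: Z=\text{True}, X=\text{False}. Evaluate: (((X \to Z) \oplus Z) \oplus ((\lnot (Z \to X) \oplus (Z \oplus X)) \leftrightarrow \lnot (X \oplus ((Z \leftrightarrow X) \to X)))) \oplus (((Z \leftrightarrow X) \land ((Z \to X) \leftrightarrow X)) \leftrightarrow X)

\text{False}

Substituting Z=\text{True}, X=\text{False}:
X \to Z = \text{False} \to \text{True} = \text{True}
(X \to Z) \oplus Z = \text{True} \oplus \text{True} = \text{False}
Z \to X = \text{True} \to \text{False} = \text{False}
\lnot (Z \to X) = \lnot \text{False} = \text{True}
Z \oplus X = \text{True} \oplus \text{False} = \text{True}
\lnot (Z \to X) \oplus (Z \oplus X) = \text{True} \oplus \text{True} = \text{False}
Z \leftrightarrow X = \text{True} \leftrightarrow \text{False} = \text{False}
(Z \leftrightarrow X) \to X = \text{False} \to \text{False} = \text{True}
X \oplus ((Z \leftrightarrow X) \to X) = \text{False} \oplus \text{True} = \text{True}
\lnot (X \oplus ((Z \leftrightarrow X) \to X)) = \lnot \text{True} = \text{False}
(\lnot (Z \to X) \oplus (Z \oplus X)) \leftrightarrow \lnot (X \oplus ((Z \leftrightarrow X) \to X)) = \text{False} \leftrightarrow \text{False} = \text{True}
((X \to Z) \oplus Z) \oplus ((\lnot (Z \to X) \oplus (Z \oplus X)) \leftrightarrow \lnot (X \oplus ((Z \leftrightarrow X) \to X))) = \text{False} \oplus \text{True} = \text{True}
Z \leftrightarrow X = \text{True} \leftrightarrow \text{False} = \text{False}
Z \to X = \text{True} \to \text{False} = \text{False}
(Z \to X) \leftrightarrow X = \text{False} \leftrightarrow \text{False} = \text{True}
(Z \leftrightarrow X) \land ((Z \to X) \leftrightarrow X) = \text{False} \land \text{True} = \text{False}
((Z \leftrightarrow X) \land ((Z \to X) \leftrightarrow X)) \leftrightarrow X = \text{False} \leftrightarrow \text{False} = \text{True}
(((X \to Z) \oplus Z) \oplus ((\lnot (Z \to X) \oplus (Z \oplus X)) \leftrightarrow \lnot (X \oplus ((Z \leftrightarrow X) \to X)))) \oplus (((Z \leftrightarrow X) \land ((Z \to X) \leftrightarrow X)) \leftrightarrow X) = \text{True} \oplus \text{True} = \text{False}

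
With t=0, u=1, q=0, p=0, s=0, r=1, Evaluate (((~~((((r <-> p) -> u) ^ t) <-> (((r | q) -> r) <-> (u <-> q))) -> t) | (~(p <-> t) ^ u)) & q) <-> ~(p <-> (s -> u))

r <-> p = 1 <-> 0 = 0
(r <-> p) -> u = 0 -> 1 = 1
((r <-> p) -> u) ^ t = 1 ^ 0 = 1
r | q = 1 | 0 = 1
(r | q) -> r = 1 -> 1 = 1
u <-> q = 1 <-> 0 = 0
((r | q) -> r) <-> (u <-> q) = 1 <-> 0 = 0
(((r <-> p) -> u) ^ t) <-> (((r | q) -> r) <-> (u <-> q)) = 1 <-> 0 = 0
~((((r <-> p) -> u) ^ t) <-> (((r | q) -> r) <-> (u <-> q))) = ~0 = 1
~~((((r <-> p) -> u) ^ t) <-> (((r | q) -> r) <-> (u <-> q))) = ~1 = 0
~~((((r <-> p) -> u) ^ t) <-> (((r | q) -> r) <-> (u <-> q))) -> t = 0 -> 0 = 1
p <-> t = 0 <-> 0 = 1
~(p <-> t) = ~1 = 0
~(p <-> t) ^ u = 0 ^ 1 = 1
(~~((((r <-> p) -> u) ^ t) <-> (((r | q) -> r) <-> (u <-> q))) -> t) | (~(p <-> t) ^ u) = 1 | 1 = 1
((~~((((r <-> p) -> u) ^ t) <-> (((r | q) -> r) <-> (u <-> q))) -> t) | (~(p <-> t) ^ u)) & q = 1 & 0 = 0
s -> u = 0 -> 1 = 1
p <-> (s -> u) = 0 <-> 1 = 0
~(p <-> (s -> u)) = ~0 = 1
(((~~((((r <-> p) -> u) ^ t) <-> (((r | q) -> r) <-> (u <-> q))) -> t) | (~(p <-> t) ^ u)) & q) <-> ~(p <-> (s -> u)) = 0 <-> 1 = 0

0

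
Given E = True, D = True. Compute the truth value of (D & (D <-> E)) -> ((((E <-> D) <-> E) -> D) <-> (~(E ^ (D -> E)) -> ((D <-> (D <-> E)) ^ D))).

False

Substituting E=True, D=True:
D <-> E = True <-> True = True
D & (D <-> E) = True & True = True
E <-> D = True <-> True = True
(E <-> D) <-> E = True <-> True = True
((E <-> D) <-> E) -> D = True -> True = True
D -> E = True -> True = True
E ^ (D -> E) = True ^ True = False
~(E ^ (D -> E)) = ~False = True
D <-> E = True <-> True = True
D <-> (D <-> E) = True <-> True = True
(D <-> (D <-> E)) ^ D = True ^ True = False
~(E ^ (D -> E)) -> ((D <-> (D <-> E)) ^ D) = True -> False = False
(((E <-> D) <-> E) -> D) <-> (~(E ^ (D -> E)) -> ((D <-> (D <-> E)) ^ D)) = True <-> False = False
(D & (D <-> E)) -> ((((E <-> D) <-> E) -> D) <-> (~(E ^ (D -> E)) -> ((D <-> (D <-> E)) ^ D))) = True -> False = False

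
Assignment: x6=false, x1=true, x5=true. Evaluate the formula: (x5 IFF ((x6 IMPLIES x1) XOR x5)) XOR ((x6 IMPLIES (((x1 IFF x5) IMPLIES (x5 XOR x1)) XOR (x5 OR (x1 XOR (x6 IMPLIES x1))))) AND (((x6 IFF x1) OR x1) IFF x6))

x6 IMPLIES x1 = false IMPLIES true = true
(x6 IMPLIES x1) XOR x5 = true XOR true = false
x5 IFF ((x6 IMPLIES x1) XOR x5) = true IFF false = false
x1 IFF x5 = true IFF true = true
x5 XOR x1 = true XOR true = false
(x1 IFF x5) IMPLIES (x5 XOR x1) = true IMPLIES false = false
x6 IMPLIES x1 = false IMPLIES true = true
x1 XOR (x6 IMPLIES x1) = true XOR true = false
x5 OR (x1 XOR (x6 IMPLIES x1)) = true OR false = true
((x1 IFF x5) IMPLIES (x5 XOR x1)) XOR (x5 OR (x1 XOR (x6 IMPLIES x1))) = false XOR true = true
x6 IMPLIES (((x1 IFF x5) IMPLIES (x5 XOR x1)) XOR (x5 OR (x1 XOR (x6 IMPLIES x1)))) = false IMPLIES true = true
x6 IFF x1 = false IFF true = false
(x6 IFF x1) OR x1 = false OR true = true
((x6 IFF x1) OR x1) IFF x6 = true IFF false = false
(x6 IMPLIES (((x1 IFF x5) IMPLIES (x5 XOR x1)) XOR (x5 OR (x1 XOR (x6 IMPLIES x1))))) AND (((x6 IFF x1) OR x1) IFF x6) = true AND false = false
(x5 IFF ((x6 IMPLIES x1) XOR x5)) XOR ((x6 IMPLIES (((x1 IFF x5) IMPLIES (x5 XOR x1)) XOR (x5 OR (x1 XOR (x6 IMPLIES x1))))) AND (((x6 IFF x1) OR x1) IFF x6)) = false XOR false = false

false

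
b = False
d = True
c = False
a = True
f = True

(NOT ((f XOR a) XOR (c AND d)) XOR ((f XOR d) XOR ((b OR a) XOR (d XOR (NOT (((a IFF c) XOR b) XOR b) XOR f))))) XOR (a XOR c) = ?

False

f XOR a = True XOR True = False
c AND d = False AND True = False
(f XOR a) XOR (c AND d) = False XOR False = False
NOT ((f XOR a) XOR (c AND d)) = NOT False = True
f XOR d = True XOR True = False
b OR a = False OR True = True
a IFF c = True IFF False = False
(a IFF c) XOR b = False XOR False = False
((a IFF c) XOR b) XOR b = False XOR False = False
NOT (((a IFF c) XOR b) XOR b) = NOT False = True
NOT (((a IFF c) XOR b) XOR b) XOR f = True XOR True = False
d XOR (NOT (((a IFF c) XOR b) XOR b) XOR f) = True XOR False = True
(b OR a) XOR (d XOR (NOT (((a IFF c) XOR b) XOR b) XOR f)) = True XOR True = False
(f XOR d) XOR ((b OR a) XOR (d XOR (NOT (((a IFF c) XOR b) XOR b) XOR f))) = False XOR False = False
NOT ((f XOR a) XOR (c AND d)) XOR ((f XOR d) XOR ((b OR a) XOR (d XOR (NOT (((a IFF c) XOR b) XOR b) XOR f)))) = True XOR False = True
a XOR c = True XOR False = True
(NOT ((f XOR a) XOR (c AND d)) XOR ((f XOR d) XOR ((b OR a) XOR (d XOR (NOT (((a IFF c) XOR b) XOR b) XOR f))))) XOR (a XOR c) = True XOR True = False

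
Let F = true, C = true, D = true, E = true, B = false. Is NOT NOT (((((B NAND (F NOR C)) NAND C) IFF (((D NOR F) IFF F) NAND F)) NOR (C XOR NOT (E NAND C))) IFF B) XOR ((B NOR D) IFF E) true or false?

false

Substituting F=true, C=true, D=true, E=true, B=false:
F NOR C = true NOR true = false
B NAND (F NOR C) = false NAND false = true
(B NAND (F NOR C)) NAND C = true NAND true = false
D NOR F = true NOR true = false
(D NOR F) IFF F = false IFF true = false
((D NOR F) IFF F) NAND F = false NAND true = true
((B NAND (F NOR C)) NAND C) IFF (((D NOR F) IFF F) NAND F) = false IFF true = false
E NAND C = true NAND true = false
NOT (E NAND C) = NOT false = true
C XOR NOT (E NAND C) = true XOR true = false
(((B NAND (F NOR C)) NAND C) IFF (((D NOR F) IFF F) NAND F)) NOR (C XOR NOT (E NAND C)) = false NOR false = true
((((B NAND (F NOR C)) NAND C) IFF (((D NOR F) IFF F) NAND F)) NOR (C XOR NOT (E NAND C))) IFF B = true IFF false = false
NOT (((((B NAND (F NOR C)) NAND C) IFF (((D NOR F) IFF F) NAND F)) NOR (C XOR NOT (E NAND C))) IFF B) = NOT false = true
NOT NOT (((((B NAND (F NOR C)) NAND C) IFF (((D NOR F) IFF F) NAND F)) NOR (C XOR NOT (E NAND C))) IFF B) = NOT true = false
B NOR D = false NOR true = false
(B NOR D) IFF E = false IFF true = false
NOT NOT (((((B NAND (F NOR C)) NAND C) IFF (((D NOR F) IFF F) NAND F)) NOR (C XOR NOT (E NAND C))) IFF B) XOR ((B NOR D) IFF E) = false XOR false = false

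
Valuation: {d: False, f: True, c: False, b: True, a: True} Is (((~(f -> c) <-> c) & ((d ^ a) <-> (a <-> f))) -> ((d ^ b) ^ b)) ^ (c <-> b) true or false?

True

f -> c = True -> False = False
~(f -> c) = ~False = True
~(f -> c) <-> c = True <-> False = False
d ^ a = False ^ True = True
a <-> f = True <-> True = True
(d ^ a) <-> (a <-> f) = True <-> True = True
(~(f -> c) <-> c) & ((d ^ a) <-> (a <-> f)) = False & True = False
d ^ b = False ^ True = True
(d ^ b) ^ b = True ^ True = False
((~(f -> c) <-> c) & ((d ^ a) <-> (a <-> f))) -> ((d ^ b) ^ b) = False -> False = True
c <-> b = False <-> True = False
(((~(f -> c) <-> c) & ((d ^ a) <-> (a <-> f))) -> ((d ^ b) ^ b)) ^ (c <-> b) = True ^ False = True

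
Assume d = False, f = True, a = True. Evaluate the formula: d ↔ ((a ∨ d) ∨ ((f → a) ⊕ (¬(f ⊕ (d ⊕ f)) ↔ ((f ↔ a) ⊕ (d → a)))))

False

a ∨ d = True ∨ False = True
f → a = True → True = True
d ⊕ f = False ⊕ True = True
f ⊕ (d ⊕ f) = True ⊕ True = False
¬(f ⊕ (d ⊕ f)) = ¬False = True
f ↔ a = True ↔ True = True
d → a = False → True = True
(f ↔ a) ⊕ (d → a) = True ⊕ True = False
¬(f ⊕ (d ⊕ f)) ↔ ((f ↔ a) ⊕ (d → a)) = True ↔ False = False
(f → a) ⊕ (¬(f ⊕ (d ⊕ f)) ↔ ((f ↔ a) ⊕ (d → a))) = True ⊕ False = True
(a ∨ d) ∨ ((f → a) ⊕ (¬(f ⊕ (d ⊕ f)) ↔ ((f ↔ a) ⊕ (d → a)))) = True ∨ True = True
d ↔ ((a ∨ d) ∨ ((f → a) ⊕ (¬(f ⊕ (d ⊕ f)) ↔ ((f ↔ a) ⊕ (d → a))))) = False ↔ True = False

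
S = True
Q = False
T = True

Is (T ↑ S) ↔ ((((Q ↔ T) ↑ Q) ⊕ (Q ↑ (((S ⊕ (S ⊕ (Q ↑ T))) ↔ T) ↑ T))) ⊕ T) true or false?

T ↑ S = True ↑ True = False
Q ↔ T = False ↔ True = False
(Q ↔ T) ↑ Q = False ↑ False = True
Q ↑ T = False ↑ True = True
S ⊕ (Q ↑ T) = True ⊕ True = False
S ⊕ (S ⊕ (Q ↑ T)) = True ⊕ False = True
(S ⊕ (S ⊕ (Q ↑ T))) ↔ T = True ↔ True = True
((S ⊕ (S ⊕ (Q ↑ T))) ↔ T) ↑ T = True ↑ True = False
Q ↑ (((S ⊕ (S ⊕ (Q ↑ T))) ↔ T) ↑ T) = False ↑ False = True
((Q ↔ T) ↑ Q) ⊕ (Q ↑ (((S ⊕ (S ⊕ (Q ↑ T))) ↔ T) ↑ T)) = True ⊕ True = False
(((Q ↔ T) ↑ Q) ⊕ (Q ↑ (((S ⊕ (S ⊕ (Q ↑ T))) ↔ T) ↑ T))) ⊕ T = False ⊕ True = True
(T ↑ S) ↔ ((((Q ↔ T) ↑ Q) ⊕ (Q ↑ (((S ⊕ (S ⊕ (Q ↑ T))) ↔ T) ↑ T))) ⊕ T) = False ↔ True = False

False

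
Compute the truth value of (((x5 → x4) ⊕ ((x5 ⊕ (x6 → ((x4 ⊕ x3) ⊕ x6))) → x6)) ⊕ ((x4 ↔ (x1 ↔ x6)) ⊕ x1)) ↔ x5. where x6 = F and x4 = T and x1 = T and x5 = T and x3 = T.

T

x5 → x4 = T → T = T
x4 ⊕ x3 = T ⊕ T = F
(x4 ⊕ x3) ⊕ x6 = F ⊕ F = F
x6 → ((x4 ⊕ x3) ⊕ x6) = F → F = T
x5 ⊕ (x6 → ((x4 ⊕ x3) ⊕ x6)) = T ⊕ T = F
(x5 ⊕ (x6 → ((x4 ⊕ x3) ⊕ x6))) → x6 = F → F = T
(x5 → x4) ⊕ ((x5 ⊕ (x6 → ((x4 ⊕ x3) ⊕ x6))) → x6) = T ⊕ T = F
x1 ↔ x6 = T ↔ F = F
x4 ↔ (x1 ↔ x6) = T ↔ F = F
(x4 ↔ (x1 ↔ x6)) ⊕ x1 = F ⊕ T = T
((x5 → x4) ⊕ ((x5 ⊕ (x6 → ((x4 ⊕ x3) ⊕ x6))) → x6)) ⊕ ((x4 ↔ (x1 ↔ x6)) ⊕ x1) = F ⊕ T = T
(((x5 → x4) ⊕ ((x5 ⊕ (x6 → ((x4 ⊕ x3) ⊕ x6))) → x6)) ⊕ ((x4 ↔ (x1 ↔ x6)) ⊕ x1)) ↔ x5 = T ↔ T = T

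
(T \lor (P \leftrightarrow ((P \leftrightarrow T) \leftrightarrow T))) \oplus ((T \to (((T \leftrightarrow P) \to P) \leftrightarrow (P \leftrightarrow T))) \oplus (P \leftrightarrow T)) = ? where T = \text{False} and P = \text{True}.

Substituting T=\text{False}, P=\text{True}:
P \leftrightarrow T = \text{True} \leftrightarrow \text{False} = \text{False}
(P \leftrightarrow T) \leftrightarrow T = \text{False} \leftrightarrow \text{False} = \text{True}
P \leftrightarrow ((P \leftrightarrow T) \leftrightarrow T) = \text{True} \leftrightarrow \text{True} = \text{True}
T \lor (P \leftrightarrow ((P \leftrightarrow T) \leftrightarrow T)) = \text{False} \lor \text{True} = \text{True}
T \leftrightarrow P = \text{False} \leftrightarrow \text{True} = \text{False}
(T \leftrightarrow P) \to P = \text{False} \to \text{True} = \text{True}
P \leftrightarrow T = \text{True} \leftrightarrow \text{False} = \text{False}
((T \leftrightarrow P) \to P) \leftrightarrow (P \leftrightarrow T) = \text{True} \leftrightarrow \text{False} = \text{False}
T \to (((T \leftrightarrow P) \to P) \leftrightarrow (P \leftrightarrow T)) = \text{False} \to \text{False} = \text{True}
P \leftrightarrow T = \text{True} \leftrightarrow \text{False} = \text{False}
(T \to (((T \leftrightarrow P) \to P) \leftrightarrow (P \leftrightarrow T))) \oplus (P \leftrightarrow T) = \text{True} \oplus \text{False} = \text{True}
(T \lor (P \leftrightarrow ((P \leftrightarrow T) \leftrightarrow T))) \oplus ((T \to (((T \leftrightarrow P) \to P) \leftrightarrow (P \leftrightarrow T))) \oplus (P \leftrightarrow T)) = \text{True} \oplus \text{True} = \text{False}

\text{False}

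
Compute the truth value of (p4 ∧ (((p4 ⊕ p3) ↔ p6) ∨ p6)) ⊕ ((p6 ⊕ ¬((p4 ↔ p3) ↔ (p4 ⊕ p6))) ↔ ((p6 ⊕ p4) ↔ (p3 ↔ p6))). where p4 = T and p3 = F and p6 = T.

Substituting p4=T, p3=F, p6=T:
p4 ⊕ p3 = T ⊕ F = T
(p4 ⊕ p3) ↔ p6 = T ↔ T = T
((p4 ⊕ p3) ↔ p6) ∨ p6 = T ∨ T = T
p4 ∧ (((p4 ⊕ p3) ↔ p6) ∨ p6) = T ∧ T = T
p4 ↔ p3 = T ↔ F = F
p4 ⊕ p6 = T ⊕ T = F
(p4 ↔ p3) ↔ (p4 ⊕ p6) = F ↔ F = T
¬((p4 ↔ p3) ↔ (p4 ⊕ p6)) = ¬T = F
p6 ⊕ ¬((p4 ↔ p3) ↔ (p4 ⊕ p6)) = T ⊕ F = T
p6 ⊕ p4 = T ⊕ T = F
p3 ↔ p6 = F ↔ T = F
(p6 ⊕ p4) ↔ (p3 ↔ p6) = F ↔ F = T
(p6 ⊕ ¬((p4 ↔ p3) ↔ (p4 ⊕ p6))) ↔ ((p6 ⊕ p4) ↔ (p3 ↔ p6)) = T ↔ T = T
(p4 ∧ (((p4 ⊕ p3) ↔ p6) ∨ p6)) ⊕ ((p6 ⊕ ¬((p4 ↔ p3) ↔ (p4 ⊕ p6))) ↔ ((p6 ⊕ p4) ↔ (p3 ↔ p6))) = T ⊕ T = F

F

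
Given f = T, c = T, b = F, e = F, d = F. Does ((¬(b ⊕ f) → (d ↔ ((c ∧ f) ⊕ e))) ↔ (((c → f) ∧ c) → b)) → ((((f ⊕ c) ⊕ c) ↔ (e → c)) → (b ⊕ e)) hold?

b ⊕ f = F ⊕ T = T
¬(b ⊕ f) = ¬T = F
c ∧ f = T ∧ T = T
(c ∧ f) ⊕ e = T ⊕ F = T
d ↔ ((c ∧ f) ⊕ e) = F ↔ T = F
¬(b ⊕ f) → (d ↔ ((c ∧ f) ⊕ e)) = F → F = T
c → f = T → T = T
(c → f) ∧ c = T ∧ T = T
((c → f) ∧ c) → b = T → F = F
(¬(b ⊕ f) → (d ↔ ((c ∧ f) ⊕ e))) ↔ (((c → f) ∧ c) → b) = T ↔ F = F
f ⊕ c = T ⊕ T = F
(f ⊕ c) ⊕ c = F ⊕ T = T
e → c = F → T = T
((f ⊕ c) ⊕ c) ↔ (e → c) = T ↔ T = T
b ⊕ e = F ⊕ F = F
(((f ⊕ c) ⊕ c) ↔ (e → c)) → (b ⊕ e) = T → F = F
((¬(b ⊕ f) → (d ↔ ((c ∧ f) ⊕ e))) ↔ (((c → f) ∧ c) → b)) → ((((f ⊕ c) ⊕ c) ↔ (e → c)) → (b ⊕ e)) = F → F = T

T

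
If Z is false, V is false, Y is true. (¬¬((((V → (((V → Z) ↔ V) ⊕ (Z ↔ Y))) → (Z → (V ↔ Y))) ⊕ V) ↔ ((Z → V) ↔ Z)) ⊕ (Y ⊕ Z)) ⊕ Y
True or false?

V → Z = F → F = T
(V → Z) ↔ V = T ↔ F = F
Z ↔ Y = F ↔ T = F
((V → Z) ↔ V) ⊕ (Z ↔ Y) = F ⊕ F = F
V → (((V → Z) ↔ V) ⊕ (Z ↔ Y)) = F → F = T
V ↔ Y = F ↔ T = F
Z → (V ↔ Y) = F → F = T
(V → (((V → Z) ↔ V) ⊕ (Z ↔ Y))) → (Z → (V ↔ Y)) = T → T = T
((V → (((V → Z) ↔ V) ⊕ (Z ↔ Y))) → (Z → (V ↔ Y))) ⊕ V = T ⊕ F = T
Z → V = F → F = T
(Z → V) ↔ Z = T ↔ F = F
(((V → (((V → Z) ↔ V) ⊕ (Z ↔ Y))) → (Z → (V ↔ Y))) ⊕ V) ↔ ((Z → V) ↔ Z) = T ↔ F = F
¬((((V → (((V → Z) ↔ V) ⊕ (Z ↔ Y))) → (Z → (V ↔ Y))) ⊕ V) ↔ ((Z → V) ↔ Z)) = ¬F = T
¬¬((((V → (((V → Z) ↔ V) ⊕ (Z ↔ Y))) → (Z → (V ↔ Y))) ⊕ V) ↔ ((Z → V) ↔ Z)) = ¬T = F
Y ⊕ Z = T ⊕ F = T
¬¬((((V → (((V → Z) ↔ V) ⊕ (Z ↔ Y))) → (Z → (V ↔ Y))) ⊕ V) ↔ ((Z → V) ↔ Z)) ⊕ (Y ⊕ Z) = F ⊕ T = T
(¬¬((((V → (((V → Z) ↔ V) ⊕ (Z ↔ Y))) → (Z → (V ↔ Y))) ⊕ V) ↔ ((Z → V) ↔ Z)) ⊕ (Y ⊕ Z)) ⊕ Y = T ⊕ T = F

F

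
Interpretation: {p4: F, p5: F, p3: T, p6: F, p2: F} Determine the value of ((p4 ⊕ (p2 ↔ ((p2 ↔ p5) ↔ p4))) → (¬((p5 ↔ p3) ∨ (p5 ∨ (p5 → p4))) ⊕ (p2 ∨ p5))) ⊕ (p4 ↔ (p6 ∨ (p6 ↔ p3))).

T

Substituting p4=F, p5=F, p3=T, p6=F, p2=F:
p2 ↔ p5 = F ↔ F = T
(p2 ↔ p5) ↔ p4 = T ↔ F = F
p2 ↔ ((p2 ↔ p5) ↔ p4) = F ↔ F = T
p4 ⊕ (p2 ↔ ((p2 ↔ p5) ↔ p4)) = F ⊕ T = T
p5 ↔ p3 = F ↔ T = F
p5 → p4 = F → F = T
p5 ∨ (p5 → p4) = F ∨ T = T
(p5 ↔ p3) ∨ (p5 ∨ (p5 → p4)) = F ∨ T = T
¬((p5 ↔ p3) ∨ (p5 ∨ (p5 → p4))) = ¬T = F
p2 ∨ p5 = F ∨ F = F
¬((p5 ↔ p3) ∨ (p5 ∨ (p5 → p4))) ⊕ (p2 ∨ p5) = F ⊕ F = F
(p4 ⊕ (p2 ↔ ((p2 ↔ p5) ↔ p4))) → (¬((p5 ↔ p3) ∨ (p5 ∨ (p5 → p4))) ⊕ (p2 ∨ p5)) = T → F = F
p6 ↔ p3 = F ↔ T = F
p6 ∨ (p6 ↔ p3) = F ∨ F = F
p4 ↔ (p6 ∨ (p6 ↔ p3)) = F ↔ F = T
((p4 ⊕ (p2 ↔ ((p2 ↔ p5) ↔ p4))) → (¬((p5 ↔ p3) ∨ (p5 ∨ (p5 → p4))) ⊕ (p2 ∨ p5))) ⊕ (p4 ↔ (p6 ∨ (p6 ↔ p3))) = F ⊕ T = T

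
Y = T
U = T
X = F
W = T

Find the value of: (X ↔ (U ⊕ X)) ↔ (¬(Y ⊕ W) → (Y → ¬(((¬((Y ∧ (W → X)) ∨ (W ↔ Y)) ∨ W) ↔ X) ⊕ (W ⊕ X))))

T

U ⊕ X = T ⊕ F = T
X ↔ (U ⊕ X) = F ↔ T = F
Y ⊕ W = T ⊕ T = F
¬(Y ⊕ W) = ¬F = T
W → X = T → F = F
Y ∧ (W → X) = T ∧ F = F
W ↔ Y = T ↔ T = T
(Y ∧ (W → X)) ∨ (W ↔ Y) = F ∨ T = T
¬((Y ∧ (W → X)) ∨ (W ↔ Y)) = ¬T = F
¬((Y ∧ (W → X)) ∨ (W ↔ Y)) ∨ W = F ∨ T = T
(¬((Y ∧ (W → X)) ∨ (W ↔ Y)) ∨ W) ↔ X = T ↔ F = F
W ⊕ X = T ⊕ F = T
((¬((Y ∧ (W → X)) ∨ (W ↔ Y)) ∨ W) ↔ X) ⊕ (W ⊕ X) = F ⊕ T = T
¬(((¬((Y ∧ (W → X)) ∨ (W ↔ Y)) ∨ W) ↔ X) ⊕ (W ⊕ X)) = ¬T = F
Y → ¬(((¬((Y ∧ (W → X)) ∨ (W ↔ Y)) ∨ W) ↔ X) ⊕ (W ⊕ X)) = T → F = F
¬(Y ⊕ W) → (Y → ¬(((¬((Y ∧ (W → X)) ∨ (W ↔ Y)) ∨ W) ↔ X) ⊕ (W ⊕ X))) = T → F = F
(X ↔ (U ⊕ X)) ↔ (¬(Y ⊕ W) → (Y → ¬(((¬((Y ∧ (W → X)) ∨ (W ↔ Y)) ∨ W) ↔ X) ⊕ (W ⊕ X)))) = F ↔ F = T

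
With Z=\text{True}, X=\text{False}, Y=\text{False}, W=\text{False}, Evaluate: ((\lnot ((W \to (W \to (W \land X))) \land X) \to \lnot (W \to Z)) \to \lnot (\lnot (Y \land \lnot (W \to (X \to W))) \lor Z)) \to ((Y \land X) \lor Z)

W \land X = \text{False} \land \text{False} = \text{False}
W \to (W \land X) = \text{False} \to \text{False} = \text{True}
W \to (W \to (W \land X)) = \text{False} \to \text{True} = \text{True}
(W \to (W \to (W \land X))) \land X = \text{True} \land \text{False} = \text{False}
\lnot ((W \to (W \to (W \land X))) \land X) = \lnot \text{False} = \text{True}
W \to Z = \text{False} \to \text{True} = \text{True}
\lnot (W \to Z) = \lnot \text{True} = \text{False}
\lnot ((W \to (W \to (W \land X))) \land X) \to \lnot (W \to Z) = \text{True} \to \text{False} = \text{False}
X \to W = \text{False} \to \text{False} = \text{True}
W \to (X \to W) = \text{False} \to \text{True} = \text{True}
\lnot (W \to (X \to W)) = \lnot \text{True} = \text{False}
Y \land \lnot (W \to (X \to W)) = \text{False} \land \text{False} = \text{False}
\lnot (Y \land \lnot (W \to (X \to W))) = \lnot \text{False} = \text{True}
\lnot (Y \land \lnot (W \to (X \to W))) \lor Z = \text{True} \lor \text{True} = \text{True}
\lnot (\lnot (Y \land \lnot (W \to (X \to W))) \lor Z) = \lnot \text{True} = \text{False}
(\lnot ((W \to (W \to (W \land X))) \land X) \to \lnot (W \to Z)) \to \lnot (\lnot (Y \land \lnot (W \to (X \to W))) \lor Z) = \text{False} \to \text{False} = \text{True}
Y \land X = \text{False} \land \text{False} = \text{False}
(Y \land X) \lor Z = \text{False} \lor \text{True} = \text{True}
((\lnot ((W \to (W \to (W \land X))) \land X) \to \lnot (W \to Z)) \to \lnot (\lnot (Y \land \lnot (W \to (X \to W))) \lor Z)) \to ((Y \land X) \lor Z) = \text{True} \to \text{True} = \text{True}

\text{True}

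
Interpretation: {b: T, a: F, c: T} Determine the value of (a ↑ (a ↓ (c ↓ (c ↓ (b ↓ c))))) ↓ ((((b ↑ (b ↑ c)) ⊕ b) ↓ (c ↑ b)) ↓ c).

Substituting b=T, a=F, c=T:
b ↓ c = T ↓ T = F
c ↓ (b ↓ c) = T ↓ F = F
c ↓ (c ↓ (b ↓ c)) = T ↓ F = F
a ↓ (c ↓ (c ↓ (b ↓ c))) = F ↓ F = T
a ↑ (a ↓ (c ↓ (c ↓ (b ↓ c)))) = F ↑ T = T
b ↑ c = T ↑ T = F
b ↑ (b ↑ c) = T ↑ F = T
(b ↑ (b ↑ c)) ⊕ b = T ⊕ T = F
c ↑ b = T ↑ T = F
((b ↑ (b ↑ c)) ⊕ b) ↓ (c ↑ b) = F ↓ F = T
(((b ↑ (b ↑ c)) ⊕ b) ↓ (c ↑ b)) ↓ c = T ↓ T = F
(a ↑ (a ↓ (c ↓ (c ↓ (b ↓ c))))) ↓ ((((b ↑ (b ↑ c)) ⊕ b) ↓ (c ↑ b)) ↓ c) = T ↓ F = F

F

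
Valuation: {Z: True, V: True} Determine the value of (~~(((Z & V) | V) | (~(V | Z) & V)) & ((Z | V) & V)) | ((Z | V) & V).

True

Substituting Z=True, V=True:
Z & V = True & True = True
(Z & V) | V = True | True = True
V | Z = True | True = True
~(V | Z) = ~True = False
~(V | Z) & V = False & True = False
((Z & V) | V) | (~(V | Z) & V) = True | False = True
~(((Z & V) | V) | (~(V | Z) & V)) = ~True = False
~~(((Z & V) | V) | (~(V | Z) & V)) = ~False = True
Z | V = True | True = True
(Z | V) & V = True & True = True
~~(((Z & V) | V) | (~(V | Z) & V)) & ((Z | V) & V) = True & True = True
Z | V = True | True = True
(Z | V) & V = True & True = True
(~~(((Z & V) | V) | (~(V | Z) & V)) & ((Z | V) & V)) | ((Z | V) & V) = True | True = True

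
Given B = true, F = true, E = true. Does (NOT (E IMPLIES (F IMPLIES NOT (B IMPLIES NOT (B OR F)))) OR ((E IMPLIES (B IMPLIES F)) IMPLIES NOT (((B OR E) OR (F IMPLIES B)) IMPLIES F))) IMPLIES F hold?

Substituting B=true, F=true, E=true:
B OR F = true OR true = true
NOT (B OR F) = NOT true = false
B IMPLIES NOT (B OR F) = true IMPLIES false = false
NOT (B IMPLIES NOT (B OR F)) = NOT false = true
F IMPLIES NOT (B IMPLIES NOT (B OR F)) = true IMPLIES true = true
E IMPLIES (F IMPLIES NOT (B IMPLIES NOT (B OR F))) = true IMPLIES true = true
NOT (E IMPLIES (F IMPLIES NOT (B IMPLIES NOT (B OR F)))) = NOT true = false
B IMPLIES F = true IMPLIES true = true
E IMPLIES (B IMPLIES F) = true IMPLIES true = true
B OR E = true OR true = true
F IMPLIES B = true IMPLIES true = true
(B OR E) OR (F IMPLIES B) = true OR true = true
((B OR E) OR (F IMPLIES B)) IMPLIES F = true IMPLIES true = true
NOT (((B OR E) OR (F IMPLIES B)) IMPLIES F) = NOT true = false
(E IMPLIES (B IMPLIES F)) IMPLIES NOT (((B OR E) OR (F IMPLIES B)) IMPLIES F) = true IMPLIES false = false
NOT (E IMPLIES (F IMPLIES NOT (B IMPLIES NOT (B OR F)))) OR ((E IMPLIES (B IMPLIES F)) IMPLIES NOT (((B OR E) OR (F IMPLIES B)) IMPLIES F)) = false OR false = false
(NOT (E IMPLIES (F IMPLIES NOT (B IMPLIES NOT (B OR F)))) OR ((E IMPLIES (B IMPLIES F)) IMPLIES NOT (((B OR E) OR (F IMPLIES B)) IMPLIES F))) IMPLIES F = false IMPLIES true = true

true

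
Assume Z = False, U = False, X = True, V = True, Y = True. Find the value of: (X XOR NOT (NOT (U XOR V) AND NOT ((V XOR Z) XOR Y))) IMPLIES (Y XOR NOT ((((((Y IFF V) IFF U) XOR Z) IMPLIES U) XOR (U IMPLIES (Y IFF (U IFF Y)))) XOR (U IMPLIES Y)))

Substituting Z=False, U=False, X=True, V=True, Y=True:
U XOR V = False XOR True = True
NOT (U XOR V) = NOT True = False
V XOR Z = True XOR False = True
(V XOR Z) XOR Y = True XOR True = False
NOT ((V XOR Z) XOR Y) = NOT False = True
NOT (U XOR V) AND NOT ((V XOR Z) XOR Y) = False AND True = False
NOT (NOT (U XOR V) AND NOT ((V XOR Z) XOR Y)) = NOT False = True
X XOR NOT (NOT (U XOR V) AND NOT ((V XOR Z) XOR Y)) = True XOR True = False
Y IFF V = True IFF True = True
(Y IFF V) IFF U = True IFF False = False
((Y IFF V) IFF U) XOR Z = False XOR False = False
(((Y IFF V) IFF U) XOR Z) IMPLIES U = False IMPLIES False = True
U IFF Y = False IFF True = False
Y IFF (U IFF Y) = True IFF False = False
U IMPLIES (Y IFF (U IFF Y)) = False IMPLIES False = True
((((Y IFF V) IFF U) XOR Z) IMPLIES U) XOR (U IMPLIES (Y IFF (U IFF Y))) = True XOR True = False
U IMPLIES Y = False IMPLIES True = True
(((((Y IFF V) IFF U) XOR Z) IMPLIES U) XOR (U IMPLIES (Y IFF (U IFF Y)))) XOR (U IMPLIES Y) = False XOR True = True
NOT ((((((Y IFF V) IFF U) XOR Z) IMPLIES U) XOR (U IMPLIES (Y IFF (U IFF Y)))) XOR (U IMPLIES Y)) = NOT True = False
Y XOR NOT ((((((Y IFF V) IFF U) XOR Z) IMPLIES U) XOR (U IMPLIES (Y IFF (U IFF Y)))) XOR (U IMPLIES Y)) = True XOR False = True
(X XOR NOT (NOT (U XOR V) AND NOT ((V XOR Z) XOR Y))) IMPLIES (Y XOR NOT ((((((Y IFF V) IFF U) XOR Z) IMPLIES U) XOR (U IMPLIES (Y IFF (U IFF Y)))) XOR (U IMPLIES Y))) = False IMPLIES True = True

True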